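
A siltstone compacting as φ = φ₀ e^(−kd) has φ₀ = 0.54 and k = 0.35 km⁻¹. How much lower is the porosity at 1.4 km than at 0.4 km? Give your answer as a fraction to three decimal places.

φ(0.4) = 0.54·e^(−0.35×0.4) = 0.4695
φ(1.4) = 0.54·e^(−0.35×1.4) = 0.3308
Δφ = 0.4695 − 0.3308 = 0.1386

0.139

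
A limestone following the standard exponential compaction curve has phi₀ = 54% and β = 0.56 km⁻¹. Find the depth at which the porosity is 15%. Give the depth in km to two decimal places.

2.29 km

Invert Athy's law: z = ln(phi₀/phi) / β
z = ln(0.54/0.15) / 0.56 = ln(3.6) / 0.56 = 1.2809 / 0.56 = 2.287 km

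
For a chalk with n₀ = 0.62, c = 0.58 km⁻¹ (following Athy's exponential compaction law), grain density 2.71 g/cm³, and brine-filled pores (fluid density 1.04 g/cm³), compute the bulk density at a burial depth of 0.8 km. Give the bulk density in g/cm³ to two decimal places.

Porosity at depth: n = 0.62·exp(−0.58×0.8) = 0.62×0.6288 = 0.3898
Bulk density: ρ_b = (1−n)ρ_g + n·ρ_f = 0.6102×2.71 + 0.3898×1.04
       = 1.654 + 0.405 = 2.059 g/cm³

2.06 g/cm³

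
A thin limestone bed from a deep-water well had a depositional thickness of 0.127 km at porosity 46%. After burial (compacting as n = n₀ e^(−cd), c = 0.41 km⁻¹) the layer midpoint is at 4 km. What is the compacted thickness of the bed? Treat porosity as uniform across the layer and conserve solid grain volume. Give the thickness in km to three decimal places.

Porosity at 4 km: n = 0.46·exp(−0.41×4) = 0.0892
Solid-volume conservation: h(1−n) = h₀(1−n₀) ⇒ h = h₀·(1−n₀)/(1−n)
h = 0.127 × (1 − 0.46)/(1 − 0.0892) = 0.127 × 0.5929 = 0.0753 km

0.075 km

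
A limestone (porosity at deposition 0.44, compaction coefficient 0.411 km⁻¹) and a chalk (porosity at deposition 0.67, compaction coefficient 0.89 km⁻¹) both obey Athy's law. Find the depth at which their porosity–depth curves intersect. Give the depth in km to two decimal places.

Set φ₀ₐ e^(−cₐz) = φ₀ᵦ e^(−cᵦz) ⇒ ln(φ₀ₐ/φ₀ᵦ) = (cₐ − cᵦ)·z
z = ln(0.44/0.67) / (0.411 − 0.89) = -0.4205 / -0.479 = 0.878 km

0.88 km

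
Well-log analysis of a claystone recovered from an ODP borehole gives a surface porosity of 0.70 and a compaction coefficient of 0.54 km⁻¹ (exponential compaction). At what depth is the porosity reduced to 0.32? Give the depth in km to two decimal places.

1.45 km

Invert Athy's law: d = ln(n₀/n) / c
d = ln(0.7/0.32) / 0.54 = ln(2.188) / 0.54 = 0.7828 / 0.54 = 1.450 km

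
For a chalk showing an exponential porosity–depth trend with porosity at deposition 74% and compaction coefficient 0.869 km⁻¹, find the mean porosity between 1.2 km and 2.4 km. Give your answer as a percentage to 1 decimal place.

16.2%

⟨n⟩ = (1/(Z₂−Z₁)) ∫ n₀ e^(−kZ) dZ = n₀·(e^(−k·Z₁) − e^(−k·Z₂)) / (k·(Z₂−Z₁))
e^(−0.869×1.2) = 0.3525; e^(−0.869×2.4) = 0.1242
⟨n⟩ = 0.74 × (0.3525 − 0.1242) / (0.869 × 1.2) = 0.74 × 0.2189 = 0.1620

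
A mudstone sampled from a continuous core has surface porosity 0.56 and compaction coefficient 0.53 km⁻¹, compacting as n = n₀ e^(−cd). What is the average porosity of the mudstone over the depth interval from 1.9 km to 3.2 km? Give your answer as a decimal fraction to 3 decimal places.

0.148

⟨n⟩ = (1/(d₂−d₁)) ∫ n₀ e^(−cd) dd = n₀·(e^(−c·d₁) − e^(−c·d₂)) / (c·(d₂−d₁))
e^(−0.53×1.9) = 0.3653; e^(−0.53×3.2) = 0.1834
⟨n⟩ = 0.56 × (0.3653 − 0.1834) / (0.53 × 1.3) = 0.56 × 0.2640 = 0.1478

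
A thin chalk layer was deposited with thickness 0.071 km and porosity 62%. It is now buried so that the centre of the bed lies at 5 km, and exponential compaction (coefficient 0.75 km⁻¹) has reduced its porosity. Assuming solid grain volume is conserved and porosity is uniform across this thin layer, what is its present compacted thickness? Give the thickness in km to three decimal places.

0.027 km

Porosity at 5 km: phi = 0.62·exp(−0.75×5) = 0.0146
Solid-volume conservation: h(1−phi) = h₀(1−phi₀) ⇒ h = h₀·(1−phi₀)/(1−phi)
h = 0.071 × (1 − 0.62)/(1 − 0.0146) = 0.071 × 0.3856 = 0.0274 km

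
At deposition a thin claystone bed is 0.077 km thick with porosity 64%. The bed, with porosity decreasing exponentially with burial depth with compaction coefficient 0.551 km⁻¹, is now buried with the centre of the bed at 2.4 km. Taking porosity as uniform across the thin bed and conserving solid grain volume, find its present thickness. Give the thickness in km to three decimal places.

Porosity at 2.4 km: φ = 0.64·exp(−0.551×2.4) = 0.1706
Solid-volume conservation: h(1−φ) = h₀(1−φ₀) ⇒ h = h₀·(1−φ₀)/(1−φ)
h = 0.077 × (1 − 0.64)/(1 − 0.1706) = 0.077 × 0.4340 = 0.0334 km

0.033 km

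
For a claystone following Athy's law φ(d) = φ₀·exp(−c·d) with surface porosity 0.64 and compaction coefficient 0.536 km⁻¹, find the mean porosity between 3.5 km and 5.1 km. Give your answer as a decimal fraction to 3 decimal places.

0.066

⟨φ⟩ = (1/(d₂−d₁)) ∫ φ₀ e^(−cd) dd = φ₀·(e^(−c·d₁) − e^(−c·d₂)) / (c·(d₂−d₁))
e^(−0.536×3.5) = 0.1532; e^(−0.536×5.1) = 0.0650
⟨φ⟩ = 0.64 × (0.1532 − 0.0650) / (0.536 × 1.6) = 0.64 × 0.1029 = 0.0658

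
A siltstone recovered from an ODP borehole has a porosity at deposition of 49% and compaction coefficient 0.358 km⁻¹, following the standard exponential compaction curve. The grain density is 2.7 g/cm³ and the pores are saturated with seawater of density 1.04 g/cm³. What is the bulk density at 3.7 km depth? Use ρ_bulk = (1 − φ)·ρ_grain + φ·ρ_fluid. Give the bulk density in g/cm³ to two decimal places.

2.48 g/cm³

Porosity at depth: phi = 0.49·exp(−0.358×3.7) = 0.49×0.2659 = 0.1303
Bulk density: ρ_b = (1−phi)ρ_g + phi·ρ_f = 0.8697×2.7 + 0.1303×1.04
       = 2.348 + 0.136 = 2.484 g/cm³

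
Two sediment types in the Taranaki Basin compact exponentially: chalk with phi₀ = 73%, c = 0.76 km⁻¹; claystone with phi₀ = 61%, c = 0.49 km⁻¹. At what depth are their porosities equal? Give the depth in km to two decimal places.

Set phi₀ₐ e^(−cₐZ) = phi₀ᵦ e^(−cᵦZ) ⇒ ln(phi₀ₐ/phi₀ᵦ) = (cₐ − cᵦ)·Z
Z = ln(0.73/0.61) / (0.76 − 0.49) = 0.1796 / 0.27 = 0.665 km

0.67 km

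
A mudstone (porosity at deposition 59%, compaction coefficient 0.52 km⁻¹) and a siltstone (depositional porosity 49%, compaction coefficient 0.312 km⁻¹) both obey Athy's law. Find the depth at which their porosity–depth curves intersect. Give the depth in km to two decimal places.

Set φ₀ₐ e^(−cₐd) = φ₀ᵦ e^(−cᵦd) ⇒ ln(φ₀ₐ/φ₀ᵦ) = (cₐ − cᵦ)·d
d = ln(0.59/0.49) / (0.52 − 0.312) = 0.1857 / 0.208 = 0.893 km

0.89 km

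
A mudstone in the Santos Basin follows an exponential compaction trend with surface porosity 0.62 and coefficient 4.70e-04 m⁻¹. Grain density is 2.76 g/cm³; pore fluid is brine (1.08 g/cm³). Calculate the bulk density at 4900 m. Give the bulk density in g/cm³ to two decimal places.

2.66 g/cm³

Working in km (1 km = 1000 m; c in km⁻¹ = c in m⁻¹ × 1000):
Porosity at depth: φ = 0.62·exp(−0.47×4.9) = 0.62×0.1000 = 0.0620
Bulk density: ρ_b = (1−φ)ρ_g + φ·ρ_f = 0.9380×2.76 + 0.0620×1.08
       = 2.589 + 0.067 = 2.656 g/cm³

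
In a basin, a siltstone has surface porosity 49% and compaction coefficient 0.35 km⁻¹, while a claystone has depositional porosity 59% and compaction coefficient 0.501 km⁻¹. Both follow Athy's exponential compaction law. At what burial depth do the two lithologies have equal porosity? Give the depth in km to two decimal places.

Set n₀ₐ e^(−kₐZ) = n₀ᵦ e^(−kᵦZ) ⇒ ln(n₀ₐ/n₀ᵦ) = (kₐ − kᵦ)·Z
Z = ln(0.49/0.59) / (0.35 − 0.501) = -0.1857 / -0.151 = 1.230 km

1.23 km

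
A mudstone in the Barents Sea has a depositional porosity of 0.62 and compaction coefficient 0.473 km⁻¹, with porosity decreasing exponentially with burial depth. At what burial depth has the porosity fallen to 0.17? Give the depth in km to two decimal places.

Invert Athy's law: Z = ln(φ₀/φ) / β
Z = ln(0.62/0.17) / 0.473 = ln(3.647) / 0.473 = 1.2939 / 0.473 = 2.736 km

2.74 km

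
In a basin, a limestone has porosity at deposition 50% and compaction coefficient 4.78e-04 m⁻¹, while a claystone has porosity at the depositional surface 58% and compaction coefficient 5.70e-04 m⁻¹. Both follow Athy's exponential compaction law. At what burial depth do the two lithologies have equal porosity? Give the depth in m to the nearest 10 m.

1610 m

Working in km (1 km = 1000 m; β in km⁻¹ = β in m⁻¹ × 1000):
Set n₀ₐ e^(−βₐZ) = n₀ᵦ e^(−βᵦZ) ⇒ ln(n₀ₐ/n₀ᵦ) = (βₐ − βᵦ)·Z
Z = ln(0.5/0.58) / (0.478 − 0.57) = -0.1484 / -0.092 = 1.613 km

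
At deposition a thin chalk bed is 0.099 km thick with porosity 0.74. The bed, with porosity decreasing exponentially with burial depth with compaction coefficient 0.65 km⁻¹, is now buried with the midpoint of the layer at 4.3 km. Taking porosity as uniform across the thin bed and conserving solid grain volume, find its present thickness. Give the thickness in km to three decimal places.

0.027 km

Porosity at 4.3 km: φ = 0.74·exp(−0.65×4.3) = 0.0452
Solid-volume conservation: h(1−φ) = h₀(1−φ₀) ⇒ h = h₀·(1−φ₀)/(1−φ)
h = 0.099 × (1 − 0.74)/(1 − 0.0452) = 0.099 × 0.2723 = 0.0270 km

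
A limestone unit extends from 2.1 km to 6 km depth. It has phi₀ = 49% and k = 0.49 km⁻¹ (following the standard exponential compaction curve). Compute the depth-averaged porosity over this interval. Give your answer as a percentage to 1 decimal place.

7.8%

⟨phi⟩ = (1/(d₂−d₁)) ∫ phi₀ e^(−kd) dd = phi₀·(e^(−k·d₁) − e^(−k·d₂)) / (k·(d₂−d₁))
e^(−0.49×2.1) = 0.3574; e^(−0.49×6) = 0.0529
⟨phi⟩ = 0.49 × (0.3574 − 0.0529) / (0.49 × 3.9) = 0.49 × 0.1593 = 0.0781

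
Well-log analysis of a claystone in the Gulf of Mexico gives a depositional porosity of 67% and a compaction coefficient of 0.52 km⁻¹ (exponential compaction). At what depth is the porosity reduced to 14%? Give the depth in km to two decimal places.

Invert Athy's law: z = ln(n₀/n) / k
z = ln(0.67/0.14) / 0.52 = ln(4.786) / 0.52 = 1.5656 / 0.52 = 3.011 km

3.01 km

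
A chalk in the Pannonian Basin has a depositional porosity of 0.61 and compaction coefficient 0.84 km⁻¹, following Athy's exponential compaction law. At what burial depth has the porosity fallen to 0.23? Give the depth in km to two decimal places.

1.16 km

Invert Athy's law: z = ln(phi₀/phi) / β
z = ln(0.61/0.23) / 0.84 = ln(2.652) / 0.84 = 0.9754 / 0.84 = 1.161 km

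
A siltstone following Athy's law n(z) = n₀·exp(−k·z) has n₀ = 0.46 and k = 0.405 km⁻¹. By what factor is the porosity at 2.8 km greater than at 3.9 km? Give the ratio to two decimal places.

1.56

n(z₁)/n(z₂) = e^(−k·z₁)/e^(−k·z₂) = e^{k(z₂−z₁)}
= exp(0.405 × 1.1) = exp(0.4455) = 1.5613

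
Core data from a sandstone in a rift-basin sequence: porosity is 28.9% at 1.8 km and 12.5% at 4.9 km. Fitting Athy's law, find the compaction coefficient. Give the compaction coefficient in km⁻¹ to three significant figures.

0.270 km⁻¹

Athy: φ(Z) = φ₀ e^(−βZ) ⇒ φ₁/φ₂ = e^{β(Z₂−Z₁)} ⇒ β = ln(φ₁/φ₂)/(Z₂−Z₁)
β = ln(0.289/0.125) / (4.9 − 1.8) = ln(2.312) / 3.1 = 0.8381 / 3.1 = 0.2704 km⁻¹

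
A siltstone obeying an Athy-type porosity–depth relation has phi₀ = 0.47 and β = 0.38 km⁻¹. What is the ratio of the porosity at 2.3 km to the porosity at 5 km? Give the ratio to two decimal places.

phi(d₁)/phi(d₂) = e^(−β·d₁)/e^(−β·d₂) = e^{β(d₂−d₁)}
= exp(0.38 × 2.7) = exp(1.026) = 2.7899

2.79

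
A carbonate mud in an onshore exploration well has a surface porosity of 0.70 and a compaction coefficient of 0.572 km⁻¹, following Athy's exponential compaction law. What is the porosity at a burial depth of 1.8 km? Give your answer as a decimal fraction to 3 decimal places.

φ = φ₀·exp(−c·z) = 0.7 × exp(−0.572 × 1.8) = 0.7 × exp(−1.03)
  = 0.7 × 0.3571 = 0.2500

0.250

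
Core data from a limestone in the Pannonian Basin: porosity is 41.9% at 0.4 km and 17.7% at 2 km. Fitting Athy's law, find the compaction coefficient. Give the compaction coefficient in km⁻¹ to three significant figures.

Athy: phi(d) = phi₀ e^(−cd) ⇒ phi₁/phi₂ = e^{c(d₂−d₁)} ⇒ c = ln(phi₁/phi₂)/(d₂−d₁)
c = ln(0.419/0.177) / (2 − 0.4) = ln(2.367) / 1.6 = 0.8617 / 1.6 = 0.5386 km⁻¹

0.539 km⁻¹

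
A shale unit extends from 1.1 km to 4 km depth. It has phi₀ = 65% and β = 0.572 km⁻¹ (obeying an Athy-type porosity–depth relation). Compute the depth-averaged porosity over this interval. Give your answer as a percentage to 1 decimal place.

⟨phi⟩ = (1/(d₂−d₁)) ∫ phi₀ e^(−βd) dd = phi₀·(e^(−β·d₁) − e^(−β·d₂)) / (β·(d₂−d₁))
e^(−0.572×1.1) = 0.5330; e^(−0.572×4) = 0.1015
⟨phi⟩ = 0.65 × (0.5330 − 0.1015) / (0.572 × 2.9) = 0.65 × 0.2602 = 0.1691

16.9%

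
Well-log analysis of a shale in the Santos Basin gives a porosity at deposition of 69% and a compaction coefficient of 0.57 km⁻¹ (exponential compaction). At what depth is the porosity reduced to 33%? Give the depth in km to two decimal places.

Invert Athy's law: d = ln(φ₀/φ) / c
d = ln(0.69/0.33) / 0.57 = ln(2.091) / 0.57 = 0.7376 / 0.57 = 1.294 km

1.29 km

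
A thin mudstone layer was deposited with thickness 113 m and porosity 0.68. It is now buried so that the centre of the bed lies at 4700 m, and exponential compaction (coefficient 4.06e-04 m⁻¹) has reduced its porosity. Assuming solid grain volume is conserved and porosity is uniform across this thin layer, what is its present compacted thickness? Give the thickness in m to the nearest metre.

40 m

Working in km (1 km = 1000 m; k in km⁻¹ = k in m⁻¹ × 1000):
Porosity at 4.7 km: φ = 0.68·exp(−0.406×4.7) = 0.1009
Solid-volume conservation: h(1−φ) = h₀(1−φ₀) ⇒ h = h₀·(1−φ₀)/(1−φ)
h = 0.113 × (1 − 0.68)/(1 − 0.1009) = 0.113 × 0.3559 = 0.0402 km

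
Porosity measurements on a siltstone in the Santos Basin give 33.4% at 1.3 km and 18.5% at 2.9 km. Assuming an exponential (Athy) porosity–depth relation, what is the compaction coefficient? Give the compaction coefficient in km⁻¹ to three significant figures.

0.369 km⁻¹

Athy: φ(z) = φ₀ e^(−cz) ⇒ φ₁/φ₂ = e^{c(z₂−z₁)} ⇒ c = ln(φ₁/φ₂)/(z₂−z₁)
c = ln(0.334/0.185) / (2.9 − 1.3) = ln(1.805) / 1.6 = 0.5908 / 1.6 = 0.3692 km⁻¹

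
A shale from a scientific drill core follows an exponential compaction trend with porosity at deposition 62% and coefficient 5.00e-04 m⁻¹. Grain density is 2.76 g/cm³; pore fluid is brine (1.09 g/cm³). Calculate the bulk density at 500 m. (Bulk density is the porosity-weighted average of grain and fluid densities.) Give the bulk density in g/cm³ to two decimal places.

Working in km (1 km = 1000 m; β in km⁻¹ = β in m⁻¹ × 1000):
Porosity at depth: n = 0.62·exp(−0.5×0.5) = 0.62×0.7788 = 0.4829
Bulk density: ρ_b = (1−n)ρ_g + n·ρ_f = 0.5171×2.76 + 0.4829×1.09
       = 1.427 + 0.526 = 1.954 g/cm³

1.95 g/cm³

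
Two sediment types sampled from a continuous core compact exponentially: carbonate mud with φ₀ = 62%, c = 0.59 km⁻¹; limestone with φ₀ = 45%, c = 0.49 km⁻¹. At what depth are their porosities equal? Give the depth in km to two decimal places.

3.20 km

Set φ₀ₐ e^(−cₐz) = φ₀ᵦ e^(−cᵦz) ⇒ ln(φ₀ₐ/φ₀ᵦ) = (cₐ − cᵦ)·z
z = ln(0.62/0.45) / (0.59 − 0.49) = 0.3205 / 0.1 = 3.205 km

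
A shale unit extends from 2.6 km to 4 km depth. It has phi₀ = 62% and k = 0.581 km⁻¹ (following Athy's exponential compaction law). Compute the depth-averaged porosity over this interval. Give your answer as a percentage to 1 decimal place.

9.4%

⟨phi⟩ = (1/(z₂−z₁)) ∫ phi₀ e^(−kz) dz = phi₀·(e^(−k·z₁) − e^(−k·z₂)) / (k·(z₂−z₁))
e^(−0.581×2.6) = 0.2208; e^(−0.581×4) = 0.0979
⟨phi⟩ = 0.62 × (0.2208 − 0.0979) / (0.581 × 1.4) = 0.62 × 0.1511 = 0.0937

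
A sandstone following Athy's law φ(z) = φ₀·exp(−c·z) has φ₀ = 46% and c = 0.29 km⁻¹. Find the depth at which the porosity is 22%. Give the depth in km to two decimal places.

Invert Athy's law: z = ln(φ₀/φ) / c
z = ln(0.46/0.22) / 0.29 = ln(2.091) / 0.29 = 0.7376 / 0.29 = 2.543 km

2.54 km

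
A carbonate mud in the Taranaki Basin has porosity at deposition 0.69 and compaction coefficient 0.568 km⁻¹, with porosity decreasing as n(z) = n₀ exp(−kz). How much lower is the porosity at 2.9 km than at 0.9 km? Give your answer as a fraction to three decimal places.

n(0.9) = 0.69·e^(−0.568×0.9) = 0.4138
n(2.9) = 0.69·e^(−0.568×2.9) = 0.1329
Δn = 0.4138 − 0.1329 = 0.2810

0.281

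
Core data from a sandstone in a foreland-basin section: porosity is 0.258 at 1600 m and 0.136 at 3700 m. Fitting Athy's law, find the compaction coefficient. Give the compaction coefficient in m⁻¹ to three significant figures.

Working in km (1 km = 1000 m; β in km⁻¹ = β in m⁻¹ × 1000):
Athy: φ(d) = φ₀ e^(−βd) ⇒ φ₁/φ₂ = e^{β(d₂−d₁)} ⇒ β = ln(φ₁/φ₂)/(d₂−d₁)
β = ln(0.258/0.136) / (3.7 − 1.6) = ln(1.897) / 2.1 = 0.6403 / 2.1 = 0.3049 km⁻¹

0.000305 m⁻¹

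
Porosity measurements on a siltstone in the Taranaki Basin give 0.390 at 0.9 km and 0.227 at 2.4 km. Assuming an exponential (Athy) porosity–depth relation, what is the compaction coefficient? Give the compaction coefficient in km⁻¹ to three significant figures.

0.361 km⁻¹

Athy: n(Z) = n₀ e^(−cZ) ⇒ n₁/n₂ = e^{c(Z₂−Z₁)} ⇒ c = ln(n₁/n₂)/(Z₂−Z₁)
c = ln(0.39/0.227) / (2.4 − 0.9) = ln(1.718) / 1.5 = 0.5412 / 1.5 = 0.3608 km⁻¹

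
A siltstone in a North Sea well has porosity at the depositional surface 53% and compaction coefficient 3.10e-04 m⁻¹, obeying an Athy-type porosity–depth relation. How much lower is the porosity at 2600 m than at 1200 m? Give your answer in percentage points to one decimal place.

Working in km (1 km = 1000 m; c in km⁻¹ = c in m⁻¹ × 1000):
n(1.2) = 0.53·e^(−0.31×1.2) = 0.3654
n(2.6) = 0.53·e^(−0.31×2.6) = 0.2367
Δn = 0.3654 − 0.2367 = 0.1286

12.9 percentage points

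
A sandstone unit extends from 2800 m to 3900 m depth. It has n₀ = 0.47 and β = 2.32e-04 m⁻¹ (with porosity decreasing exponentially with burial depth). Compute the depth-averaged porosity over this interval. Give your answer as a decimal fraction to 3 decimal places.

0.217

Working in km (1 km = 1000 m; β in km⁻¹ = β in m⁻¹ × 1000):
⟨n⟩ = (1/(d₂−d₁)) ∫ n₀ e^(−βd) dd = n₀·(e^(−β·d₁) − e^(−β·d₂)) / (β·(d₂−d₁))
e^(−0.232×2.8) = 0.5223; e^(−0.232×3.9) = 0.4046
⟨n⟩ = 0.47 × (0.5223 − 0.4046) / (0.232 × 1.1) = 0.47 × 0.4609 = 0.2166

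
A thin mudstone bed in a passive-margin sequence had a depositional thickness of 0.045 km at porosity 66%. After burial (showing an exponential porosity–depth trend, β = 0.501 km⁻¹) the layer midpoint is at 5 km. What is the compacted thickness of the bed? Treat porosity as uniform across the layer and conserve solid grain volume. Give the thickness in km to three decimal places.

0.016 km

Porosity at 5 km: phi = 0.66·exp(−0.501×5) = 0.0539
Solid-volume conservation: h(1−phi) = h₀(1−phi₀) ⇒ h = h₀·(1−phi₀)/(1−phi)
h = 0.045 × (1 − 0.66)/(1 − 0.0539) = 0.045 × 0.3594 = 0.0162 km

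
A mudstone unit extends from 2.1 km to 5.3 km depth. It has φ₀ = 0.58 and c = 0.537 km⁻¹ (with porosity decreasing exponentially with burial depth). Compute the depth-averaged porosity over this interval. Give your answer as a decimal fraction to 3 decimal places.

⟨φ⟩ = (1/(z₂−z₁)) ∫ φ₀ e^(−cz) dz = φ₀·(e^(−c·z₁) − e^(−c·z₂)) / (c·(z₂−z₁))
e^(−0.537×2.1) = 0.3238; e^(−0.537×5.3) = 0.0581
⟨φ⟩ = 0.58 × (0.3238 − 0.0581) / (0.537 × 3.2) = 0.58 × 0.1546 = 0.0897

0.090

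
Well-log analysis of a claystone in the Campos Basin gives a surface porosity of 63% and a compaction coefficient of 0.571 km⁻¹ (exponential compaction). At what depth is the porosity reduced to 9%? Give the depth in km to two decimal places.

3.41 km

Invert Athy's law: Z = ln(phi₀/phi) / c
Z = ln(0.63/0.09) / 0.571 = ln(7) / 0.571 = 1.9459 / 0.571 = 3.408 km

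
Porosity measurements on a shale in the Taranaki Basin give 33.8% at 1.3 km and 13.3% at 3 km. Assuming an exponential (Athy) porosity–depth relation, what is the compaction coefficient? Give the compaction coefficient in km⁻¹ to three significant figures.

Athy: phi(z) = phi₀ e^(−kz) ⇒ phi₁/phi₂ = e^{k(z₂−z₁)} ⇒ k = ln(phi₁/phi₂)/(z₂−z₁)
k = ln(0.338/0.133) / (3 − 1.3) = ln(2.541) / 1.7 = 0.9327 / 1.7 = 0.5486 km⁻¹

0.549 km⁻¹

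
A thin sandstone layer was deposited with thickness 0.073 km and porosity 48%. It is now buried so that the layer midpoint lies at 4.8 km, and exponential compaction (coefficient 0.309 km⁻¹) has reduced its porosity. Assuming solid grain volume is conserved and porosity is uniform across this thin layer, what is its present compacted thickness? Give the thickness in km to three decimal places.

0.043 km

Porosity at 4.8 km: n = 0.48·exp(−0.309×4.8) = 0.1089
Solid-volume conservation: h(1−n) = h₀(1−n₀) ⇒ h = h₀·(1−n₀)/(1−n)
h = 0.073 × (1 − 0.48)/(1 − 0.1089) = 0.073 × 0.5836 = 0.0426 km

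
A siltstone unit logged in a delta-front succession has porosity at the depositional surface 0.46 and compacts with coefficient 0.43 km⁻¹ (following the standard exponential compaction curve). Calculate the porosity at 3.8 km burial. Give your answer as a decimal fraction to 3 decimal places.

0.090

φ = φ₀·exp(−k·d) = 0.46 × exp(−0.43 × 3.8) = 0.46 × exp(−1.634)
  = 0.46 × 0.1951 = 0.0898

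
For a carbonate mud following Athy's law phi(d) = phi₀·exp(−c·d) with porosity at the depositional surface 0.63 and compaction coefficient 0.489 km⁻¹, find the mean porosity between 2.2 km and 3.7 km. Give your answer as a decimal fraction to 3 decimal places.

0.152

⟨phi⟩ = (1/(d₂−d₁)) ∫ phi₀ e^(−cd) dd = phi₀·(e^(−c·d₁) − e^(−c·d₂)) / (c·(d₂−d₁))
e^(−0.489×2.2) = 0.3410; e^(−0.489×3.7) = 0.1638
⟨phi⟩ = 0.63 × (0.3410 − 0.1638) / (0.489 × 1.5) = 0.63 × 0.2417 = 0.1522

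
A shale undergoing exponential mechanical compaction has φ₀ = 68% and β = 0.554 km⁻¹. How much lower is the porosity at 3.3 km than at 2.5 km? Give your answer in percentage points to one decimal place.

φ(2.5) = 0.68·e^(−0.554×2.5) = 0.1702
φ(3.3) = 0.68·e^(−0.554×3.3) = 0.1093
Δφ = 0.1702 − 0.1093 = 0.0609

6.1 percentage points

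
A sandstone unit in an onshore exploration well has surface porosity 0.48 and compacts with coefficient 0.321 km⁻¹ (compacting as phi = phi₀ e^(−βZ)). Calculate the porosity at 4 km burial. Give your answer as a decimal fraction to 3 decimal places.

phi = phi₀·exp(−β·Z) = 0.48 × exp(−0.321 × 4) = 0.48 × exp(−1.284)
  = 0.48 × 0.2769 = 0.1329

0.133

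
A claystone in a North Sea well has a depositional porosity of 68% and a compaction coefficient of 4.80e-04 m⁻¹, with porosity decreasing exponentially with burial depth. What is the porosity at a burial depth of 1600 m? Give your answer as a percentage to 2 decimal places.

31.55%

Working in km (1 km = 1000 m; β in km⁻¹ = β in m⁻¹ × 1000):
n = n₀·exp(−β·d) = 0.68 × exp(−0.48 × 1.6) = 0.68 × exp(−0.768)
  = 0.68 × 0.4639 = 0.3155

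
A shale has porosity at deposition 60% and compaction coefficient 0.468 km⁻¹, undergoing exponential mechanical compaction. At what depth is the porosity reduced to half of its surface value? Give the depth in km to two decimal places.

1.48 km

phi/phi₀ = 1/2 ⇒ exp(−c·z) = 1/2 ⇒ z = ln(2) / c
z = 0.6931 / 0.468 = 1.481 km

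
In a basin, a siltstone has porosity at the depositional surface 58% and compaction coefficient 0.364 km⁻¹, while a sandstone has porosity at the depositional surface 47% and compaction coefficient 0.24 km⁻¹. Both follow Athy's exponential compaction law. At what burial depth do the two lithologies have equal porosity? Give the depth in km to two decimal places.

Set phi₀ₐ e^(−kₐz) = phi₀ᵦ e^(−kᵦz) ⇒ ln(phi₀ₐ/phi₀ᵦ) = (kₐ − kᵦ)·z
z = ln(0.58/0.47) / (0.364 − 0.24) = 0.2103 / 0.124 = 1.696 km

1.70 km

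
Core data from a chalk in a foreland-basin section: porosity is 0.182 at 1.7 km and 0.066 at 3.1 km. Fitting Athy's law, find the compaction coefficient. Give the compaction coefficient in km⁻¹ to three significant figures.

0.725 km⁻¹

Athy: n(d) = n₀ e^(−cd) ⇒ n₁/n₂ = e^{c(d₂−d₁)} ⇒ c = ln(n₁/n₂)/(d₂−d₁)
c = ln(0.182/0.066) / (3.1 − 1.7) = ln(2.758) / 1.4 = 1.0144 / 1.4 = 0.7245 km⁻¹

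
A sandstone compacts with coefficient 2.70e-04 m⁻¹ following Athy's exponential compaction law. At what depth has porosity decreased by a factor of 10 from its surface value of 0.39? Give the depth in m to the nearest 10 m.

8530 m

Working in km (1 km = 1000 m; c in km⁻¹ = c in m⁻¹ × 1000):
φ/φ₀ = 1/10 ⇒ exp(−c·Z) = 1/10 ⇒ Z = ln(10) / c
Z = 2.3026 / 0.27 = 8.528 km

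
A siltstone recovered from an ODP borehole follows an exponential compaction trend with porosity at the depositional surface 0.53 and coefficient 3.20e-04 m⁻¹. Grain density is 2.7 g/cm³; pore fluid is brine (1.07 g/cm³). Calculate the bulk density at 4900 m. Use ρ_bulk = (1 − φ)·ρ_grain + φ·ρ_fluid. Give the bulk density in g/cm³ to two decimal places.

Working in km (1 km = 1000 m; c in km⁻¹ = c in m⁻¹ × 1000):
Porosity at depth: φ = 0.53·exp(−0.32×4.9) = 0.53×0.2085 = 0.1105
Bulk density: ρ_b = (1−φ)ρ_g + φ·ρ_f = 0.8895×2.7 + 0.1105×1.07
       = 2.402 + 0.118 = 2.520 g/cm³

2.52 g/cm³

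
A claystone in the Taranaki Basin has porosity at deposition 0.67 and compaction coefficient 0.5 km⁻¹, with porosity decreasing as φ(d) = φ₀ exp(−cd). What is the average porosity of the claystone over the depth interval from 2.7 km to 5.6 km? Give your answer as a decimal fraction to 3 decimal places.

⟨φ⟩ = (1/(d₂−d₁)) ∫ φ₀ e^(−cd) dd = φ₀·(e^(−c·d₁) − e^(−c·d₂)) / (c·(d₂−d₁))
e^(−0.5×2.7) = 0.2592; e^(−0.5×5.6) = 0.0608
⟨φ⟩ = 0.67 × (0.2592 − 0.0608) / (0.5 × 2.9) = 0.67 × 0.1368 = 0.0917

0.092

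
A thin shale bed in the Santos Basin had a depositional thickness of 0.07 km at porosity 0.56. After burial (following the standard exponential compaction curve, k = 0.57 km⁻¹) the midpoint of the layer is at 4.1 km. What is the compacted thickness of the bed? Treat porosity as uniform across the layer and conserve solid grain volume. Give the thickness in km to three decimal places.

0.033 km

Porosity at 4.1 km: n = 0.56·exp(−0.57×4.1) = 0.0541
Solid-volume conservation: h(1−n) = h₀(1−n₀) ⇒ h = h₀·(1−n₀)/(1−n)
h = 0.07 × (1 − 0.56)/(1 − 0.0541) = 0.07 × 0.4652 = 0.0326 km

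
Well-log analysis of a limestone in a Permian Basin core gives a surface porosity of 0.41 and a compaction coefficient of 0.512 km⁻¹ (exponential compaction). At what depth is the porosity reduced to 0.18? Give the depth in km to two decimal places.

Invert Athy's law: Z = ln(n₀/n) / c
Z = ln(0.41/0.18) / 0.512 = ln(2.278) / 0.512 = 0.8232 / 0.512 = 1.608 km

1.61 km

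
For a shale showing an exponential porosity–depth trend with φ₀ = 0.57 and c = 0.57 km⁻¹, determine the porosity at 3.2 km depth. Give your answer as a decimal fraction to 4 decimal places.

φ = φ₀·exp(−c·Z) = 0.57 × exp(−0.57 × 3.2) = 0.57 × exp(−1.824)
  = 0.57 × 0.1614 = 0.0920

0.0920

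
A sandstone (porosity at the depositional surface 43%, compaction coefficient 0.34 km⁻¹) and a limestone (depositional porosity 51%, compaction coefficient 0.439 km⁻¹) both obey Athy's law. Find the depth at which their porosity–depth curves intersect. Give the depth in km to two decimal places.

Set φ₀ₐ e^(−βₐZ) = φ₀ᵦ e^(−βᵦZ) ⇒ ln(φ₀ₐ/φ₀ᵦ) = (βₐ − βᵦ)·Z
Z = ln(0.43/0.51) / (0.34 − 0.439) = -0.1706 / -0.099 = 1.723 km

1.72 km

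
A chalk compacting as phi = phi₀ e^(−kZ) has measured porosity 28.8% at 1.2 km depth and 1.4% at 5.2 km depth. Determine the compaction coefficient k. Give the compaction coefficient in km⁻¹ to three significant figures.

0.756 km⁻¹

Athy: phi(Z) = phi₀ e^(−kZ) ⇒ phi₁/phi₂ = e^{k(Z₂−Z₁)} ⇒ k = ln(phi₁/phi₂)/(Z₂−Z₁)
k = ln(0.288/0.014) / (5.2 − 1.2) = ln(20.57) / 4 = 3.0239 / 4 = 0.756 km⁻¹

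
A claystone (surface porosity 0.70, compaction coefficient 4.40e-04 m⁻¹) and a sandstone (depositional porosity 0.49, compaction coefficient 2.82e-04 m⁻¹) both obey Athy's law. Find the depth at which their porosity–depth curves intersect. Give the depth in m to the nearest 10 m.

2260 m

Working in km (1 km = 1000 m; β in km⁻¹ = β in m⁻¹ × 1000):
Set φ₀ₐ e^(−βₐZ) = φ₀ᵦ e^(−βᵦZ) ⇒ ln(φ₀ₐ/φ₀ᵦ) = (βₐ − βᵦ)·Z
Z = ln(0.7/0.49) / (0.44 − 0.282) = 0.3567 / 0.158 = 2.257 km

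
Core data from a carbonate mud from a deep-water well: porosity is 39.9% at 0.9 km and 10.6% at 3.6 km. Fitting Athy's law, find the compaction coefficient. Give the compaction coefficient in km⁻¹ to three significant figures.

0.491 km⁻¹

Athy: φ(z) = φ₀ e^(−cz) ⇒ φ₁/φ₂ = e^{c(z₂−z₁)} ⇒ c = ln(φ₁/φ₂)/(z₂−z₁)
c = ln(0.399/0.106) / (3.6 − 0.9) = ln(3.764) / 2.7 = 1.3255 / 2.7 = 0.4909 km⁻¹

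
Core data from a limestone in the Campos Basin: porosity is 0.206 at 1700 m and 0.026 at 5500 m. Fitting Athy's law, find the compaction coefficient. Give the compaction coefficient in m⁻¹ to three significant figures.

Working in km (1 km = 1000 m; c in km⁻¹ = c in m⁻¹ × 1000):
Athy: n(Z) = n₀ e^(−cZ) ⇒ n₁/n₂ = e^{c(Z₂−Z₁)} ⇒ c = ln(n₁/n₂)/(Z₂−Z₁)
c = ln(0.206/0.026) / (5.5 − 1.7) = ln(7.923) / 3.8 = 2.0698 / 3.8 = 0.5447 km⁻¹

0.000545 m⁻¹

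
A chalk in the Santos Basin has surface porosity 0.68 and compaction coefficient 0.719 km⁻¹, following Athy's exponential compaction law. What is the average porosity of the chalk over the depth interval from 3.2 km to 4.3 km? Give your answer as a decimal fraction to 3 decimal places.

⟨n⟩ = (1/(d₂−d₁)) ∫ n₀ e^(−βd) dd = n₀·(e^(−β·d₁) − e^(−β·d₂)) / (β·(d₂−d₁))
e^(−0.719×3.2) = 0.1002; e^(−0.719×4.3) = 0.0454
⟨n⟩ = 0.68 × (0.1002 − 0.0454) / (0.719 × 1.1) = 0.68 × 0.0692 = 0.0471

0.047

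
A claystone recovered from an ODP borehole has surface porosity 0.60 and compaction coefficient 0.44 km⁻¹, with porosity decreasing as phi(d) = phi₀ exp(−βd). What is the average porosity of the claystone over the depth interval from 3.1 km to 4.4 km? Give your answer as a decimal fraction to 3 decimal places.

⟨phi⟩ = (1/(d₂−d₁)) ∫ phi₀ e^(−βd) dd = phi₀·(e^(−β·d₁) − e^(−β·d₂)) / (β·(d₂−d₁))
e^(−0.44×3.1) = 0.2556; e^(−0.44×4.4) = 0.1443
⟨phi⟩ = 0.6 × (0.2556 − 0.1443) / (0.44 × 1.3) = 0.6 × 0.1947 = 0.1168

0.117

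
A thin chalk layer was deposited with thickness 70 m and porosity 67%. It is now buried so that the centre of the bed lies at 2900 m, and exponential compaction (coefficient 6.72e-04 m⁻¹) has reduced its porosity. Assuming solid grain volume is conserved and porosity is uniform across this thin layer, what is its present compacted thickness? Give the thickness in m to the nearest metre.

Working in km (1 km = 1000 m; β in km⁻¹ = β in m⁻¹ × 1000):
Porosity at 2.9 km: n = 0.67·exp(−0.672×2.9) = 0.0954
Solid-volume conservation: h(1−n) = h₀(1−n₀) ⇒ h = h₀·(1−n₀)/(1−n)
h = 0.07 × (1 − 0.67)/(1 − 0.0954) = 0.07 × 0.3648 = 0.0255 km

26 m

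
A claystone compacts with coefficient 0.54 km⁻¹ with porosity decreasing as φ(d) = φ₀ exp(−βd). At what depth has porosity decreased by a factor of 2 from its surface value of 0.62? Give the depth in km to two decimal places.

φ/φ₀ = 1/2 ⇒ exp(−β·d) = 1/2 ⇒ d = ln(2) / β
d = 0.6931 / 0.54 = 1.284 km

1.28 km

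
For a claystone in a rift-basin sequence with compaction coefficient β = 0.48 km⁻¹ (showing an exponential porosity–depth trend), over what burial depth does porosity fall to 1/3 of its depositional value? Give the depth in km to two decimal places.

phi/phi₀ = 1/3 ⇒ exp(−β·d) = 1/3 ⇒ d = ln(3) / β
d = 1.0986 / 0.48 = 2.289 km

2.29 km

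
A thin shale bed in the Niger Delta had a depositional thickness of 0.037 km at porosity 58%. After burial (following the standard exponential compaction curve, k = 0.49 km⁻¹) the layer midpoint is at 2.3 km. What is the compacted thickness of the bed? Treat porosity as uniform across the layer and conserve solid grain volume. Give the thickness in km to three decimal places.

0.019 km

Porosity at 2.3 km: phi = 0.58·exp(−0.49×2.3) = 0.1879
Solid-volume conservation: h(1−phi) = h₀(1−phi₀) ⇒ h = h₀·(1−phi₀)/(1−phi)
h = 0.037 × (1 − 0.58)/(1 − 0.1879) = 0.037 × 0.5172 = 0.0191 km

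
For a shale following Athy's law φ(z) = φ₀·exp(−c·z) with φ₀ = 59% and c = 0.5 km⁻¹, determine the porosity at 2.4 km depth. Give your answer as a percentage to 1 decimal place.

17.8%

φ = φ₀·exp(−c·z) = 0.59 × exp(−0.5 × 2.4) = 0.59 × exp(−1.2)
  = 0.59 × 0.3012 = 0.1777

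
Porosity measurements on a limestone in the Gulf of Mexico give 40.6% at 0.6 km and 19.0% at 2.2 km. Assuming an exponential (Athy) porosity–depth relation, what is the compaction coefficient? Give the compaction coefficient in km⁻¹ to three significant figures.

0.475 km⁻¹

Athy: φ(z) = φ₀ e^(−βz) ⇒ φ₁/φ₂ = e^{β(z₂−z₁)} ⇒ β = ln(φ₁/φ₂)/(z₂−z₁)
β = ln(0.406/0.19) / (2.2 − 0.6) = ln(2.137) / 1.6 = 0.7593 / 1.6 = 0.4746 km⁻¹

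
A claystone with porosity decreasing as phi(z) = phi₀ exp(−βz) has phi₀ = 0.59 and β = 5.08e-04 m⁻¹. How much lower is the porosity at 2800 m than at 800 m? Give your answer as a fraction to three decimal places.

Working in km (1 km = 1000 m; β in km⁻¹ = β in m⁻¹ × 1000):
phi(0.8) = 0.59·e^(−0.508×0.8) = 0.3930
phi(2.8) = 0.59·e^(−0.508×2.8) = 0.1423
Δphi = 0.3930 − 0.1423 = 0.2507

0.251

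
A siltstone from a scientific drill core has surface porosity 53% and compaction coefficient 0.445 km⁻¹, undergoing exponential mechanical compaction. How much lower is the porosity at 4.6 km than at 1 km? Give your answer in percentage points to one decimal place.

phi(1) = 0.53·e^(−0.445×1) = 0.3396
phi(4.6) = 0.53·e^(−0.445×4.6) = 0.0684
Δphi = 0.3396 − 0.0684 = 0.2712

27.1 percentage points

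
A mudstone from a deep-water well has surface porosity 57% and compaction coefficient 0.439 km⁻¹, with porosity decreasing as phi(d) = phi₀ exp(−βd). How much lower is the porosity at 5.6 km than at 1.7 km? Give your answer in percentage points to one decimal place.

22.1 percentage points

phi(1.7) = 0.57·e^(−0.439×1.7) = 0.2702
phi(5.6) = 0.57·e^(−0.439×5.6) = 0.0488
Δphi = 0.2702 − 0.0488 = 0.2215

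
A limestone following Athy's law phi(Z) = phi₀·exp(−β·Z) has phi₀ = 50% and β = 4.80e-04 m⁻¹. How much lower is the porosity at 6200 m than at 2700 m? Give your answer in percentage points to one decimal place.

11.1 percentage points

Working in km (1 km = 1000 m; β in km⁻¹ = β in m⁻¹ × 1000):
phi(2.7) = 0.5·e^(−0.48×2.7) = 0.1368
phi(6.2) = 0.5·e^(−0.48×6.2) = 0.0255
Δphi = 0.1368 − 0.0255 = 0.1113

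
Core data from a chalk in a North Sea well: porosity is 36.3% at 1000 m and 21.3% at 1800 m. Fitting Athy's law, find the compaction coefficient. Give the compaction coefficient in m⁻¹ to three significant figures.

0.000666 m⁻¹

Working in km (1 km = 1000 m; k in km⁻¹ = k in m⁻¹ × 1000):
Athy: phi(Z) = phi₀ e^(−kZ) ⇒ phi₁/phi₂ = e^{k(Z₂−Z₁)} ⇒ k = ln(phi₁/phi₂)/(Z₂−Z₁)
k = ln(0.363/0.213) / (1.8 − 1) = ln(1.704) / 0.8 = 0.5331 / 0.8 = 0.6664 km⁻¹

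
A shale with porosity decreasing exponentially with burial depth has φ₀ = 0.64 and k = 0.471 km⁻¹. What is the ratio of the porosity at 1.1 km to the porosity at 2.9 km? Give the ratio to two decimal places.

2.33

φ(Z₁)/φ(Z₂) = e^(−k·Z₁)/e^(−k·Z₂) = e^{k(Z₂−Z₁)}
= exp(0.471 × 1.8) = exp(0.8478) = 2.3345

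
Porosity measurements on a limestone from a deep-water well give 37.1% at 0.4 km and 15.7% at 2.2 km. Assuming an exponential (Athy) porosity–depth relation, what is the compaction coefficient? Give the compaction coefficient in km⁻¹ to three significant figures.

Athy: n(z) = n₀ e^(−βz) ⇒ n₁/n₂ = e^{β(z₂−z₁)} ⇒ β = ln(n₁/n₂)/(z₂−z₁)
β = ln(0.371/0.157) / (2.2 − 0.4) = ln(2.363) / 1.8 = 0.8600 / 1.8 = 0.4778 km⁻¹

0.478 km⁻¹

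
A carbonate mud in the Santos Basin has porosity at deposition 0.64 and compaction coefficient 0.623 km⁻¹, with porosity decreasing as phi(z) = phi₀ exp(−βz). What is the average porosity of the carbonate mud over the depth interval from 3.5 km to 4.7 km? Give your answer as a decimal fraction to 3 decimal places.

⟨phi⟩ = (1/(z₂−z₁)) ∫ phi₀ e^(−βz) dz = phi₀·(e^(−β·z₁) − e^(−β·z₂)) / (β·(z₂−z₁))
e^(−0.623×3.5) = 0.1130; e^(−0.623×4.7) = 0.0535
⟨phi⟩ = 0.64 × (0.1130 − 0.0535) / (0.623 × 1.2) = 0.64 × 0.0796 = 0.0509

0.051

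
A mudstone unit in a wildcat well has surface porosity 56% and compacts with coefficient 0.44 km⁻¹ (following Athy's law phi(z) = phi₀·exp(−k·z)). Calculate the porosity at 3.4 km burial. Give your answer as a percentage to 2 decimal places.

12.55%

phi = phi₀·exp(−k·z) = 0.56 × exp(−0.44 × 3.4) = 0.56 × exp(−1.496)
  = 0.56 × 0.2240 = 0.1255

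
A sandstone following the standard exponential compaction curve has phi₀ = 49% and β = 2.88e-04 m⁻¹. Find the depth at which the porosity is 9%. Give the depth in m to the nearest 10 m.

5880 m

Working in km (1 km = 1000 m; β in km⁻¹ = β in m⁻¹ × 1000):
Invert Athy's law: z = ln(phi₀/phi) / β
z = ln(0.49/0.09) / 0.288 = ln(5.444) / 0.288 = 1.6946 / 0.288 = 5.884 km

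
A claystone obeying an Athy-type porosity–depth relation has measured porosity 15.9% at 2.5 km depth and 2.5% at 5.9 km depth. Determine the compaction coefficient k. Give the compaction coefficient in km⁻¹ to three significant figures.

0.544 km⁻¹

Athy: n(d) = n₀ e^(−kd) ⇒ n₁/n₂ = e^{k(d₂−d₁)} ⇒ k = ln(n₁/n₂)/(d₂−d₁)
k = ln(0.159/0.025) / (5.9 − 2.5) = ln(6.36) / 3.4 = 1.8500 / 3.4 = 0.5441 km⁻¹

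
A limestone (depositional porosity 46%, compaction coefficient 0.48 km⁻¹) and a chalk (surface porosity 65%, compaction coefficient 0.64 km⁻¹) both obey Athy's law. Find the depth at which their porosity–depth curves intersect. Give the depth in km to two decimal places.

2.16 km

Set phi₀ₐ e^(−cₐd) = phi₀ᵦ e^(−cᵦd) ⇒ ln(phi₀ₐ/phi₀ᵦ) = (cₐ − cᵦ)·d
d = ln(0.46/0.65) / (0.48 − 0.64) = -0.3457 / -0.16 = 2.161 km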